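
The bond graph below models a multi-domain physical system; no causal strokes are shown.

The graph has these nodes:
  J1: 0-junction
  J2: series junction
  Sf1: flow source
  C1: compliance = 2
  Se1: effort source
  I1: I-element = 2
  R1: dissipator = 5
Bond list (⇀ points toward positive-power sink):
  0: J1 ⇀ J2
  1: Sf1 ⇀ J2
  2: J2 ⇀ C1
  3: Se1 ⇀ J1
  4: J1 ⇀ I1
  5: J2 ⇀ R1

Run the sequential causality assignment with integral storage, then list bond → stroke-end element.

bond 0 stroke at J2
bond 1 stroke at Sf1
bond 2 stroke at J2
bond 3 stroke at J1
bond 4 stroke at I1
bond 5 stroke at J2

β1 stroke at Sf1  (Sf1 fixes flow; stroke at Sf1)
β3 stroke at J1  (Se1 (Se) sets effort on bond)
β0 stroke at J2  (common-e at J1 fixed by 3)
β4 stroke at I1  (0-jn J1 has e-setter on 3)
β2 stroke at J2  (1-jn J2 has f-setter on 1)
β5 stroke at J2  (J2: bond 1 brought flow, rest push out)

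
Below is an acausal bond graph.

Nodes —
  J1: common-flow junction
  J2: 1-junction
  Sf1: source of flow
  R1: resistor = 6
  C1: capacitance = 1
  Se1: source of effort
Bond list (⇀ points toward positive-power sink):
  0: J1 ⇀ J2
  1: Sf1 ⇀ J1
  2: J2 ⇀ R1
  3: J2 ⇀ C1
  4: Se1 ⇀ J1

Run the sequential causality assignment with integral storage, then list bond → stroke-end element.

#1 stroke at Sf1  (Sf1: flow source, stroke at near end)
#4 stroke at J1  (Se1: effort source, stroke at far end)
#0 stroke at J1  (J1 flow already set via bond 1)
#2 stroke at J2  (common-f at J2 fixed by 0)
#3 stroke at J2  (J2 flow already set via bond 0)

β0 stroke→J1
β1 stroke→Sf1
β2 stroke→J2
β3 stroke→J2
β4 stroke→J1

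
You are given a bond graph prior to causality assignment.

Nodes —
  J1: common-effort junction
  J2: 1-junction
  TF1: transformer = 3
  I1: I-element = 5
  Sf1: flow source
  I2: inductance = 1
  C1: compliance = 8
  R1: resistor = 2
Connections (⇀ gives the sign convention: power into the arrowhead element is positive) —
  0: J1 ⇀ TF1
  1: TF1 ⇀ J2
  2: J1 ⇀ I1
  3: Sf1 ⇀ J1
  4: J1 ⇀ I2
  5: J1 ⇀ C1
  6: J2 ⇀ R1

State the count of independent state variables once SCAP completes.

3  (C1, I1, I2 all integral)

bond 3 stroke→Sf1  (Sf1 (Sf) sets flow on bond)
bond 2 stroke→I1  (I1 outputs flow p/I1)
bond 4 stroke→I2  (prefer integral on I2)
bond 5 stroke→J1  (C1 outputs effort q/C1)
bond 0 stroke→TF1  (J1: bond 5 brought effort, rest push out)
bond 1 stroke→J2  (TF1 one-in-one-out from 0)
bond 6 stroke→R1  (J2 needs exactly one f-in)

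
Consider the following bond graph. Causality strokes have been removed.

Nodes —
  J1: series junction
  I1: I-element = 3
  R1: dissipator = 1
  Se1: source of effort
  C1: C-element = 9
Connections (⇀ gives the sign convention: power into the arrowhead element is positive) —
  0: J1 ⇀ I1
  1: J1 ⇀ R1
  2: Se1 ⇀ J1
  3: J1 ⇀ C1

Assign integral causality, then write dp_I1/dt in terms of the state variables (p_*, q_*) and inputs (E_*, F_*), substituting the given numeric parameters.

β2 stroke→J1  (source Se1 imposes e)
β0 stroke→I1  (prefer integral on I1)
β1 stroke→J1  (common-f at J1 fixed by 0)
β3 stroke→J1  (common-f at J1 fixed by 0)

dp_I1/dt = E_Se1 - p_I1/3 - q_C1/9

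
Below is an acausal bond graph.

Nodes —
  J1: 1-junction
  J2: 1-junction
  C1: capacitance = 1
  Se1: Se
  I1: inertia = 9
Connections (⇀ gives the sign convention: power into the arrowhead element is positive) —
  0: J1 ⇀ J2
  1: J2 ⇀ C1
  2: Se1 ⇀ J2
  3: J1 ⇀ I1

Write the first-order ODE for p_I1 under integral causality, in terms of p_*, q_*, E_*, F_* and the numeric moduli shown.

dp_I1/dt = E_Se1 - q_C1

bond 2 |J2  (source Se1 imposes e)
bond 1 |J2  (C1 integral (e out))
bond 0 |J1  (closing 1-jn rule on J2)
bond 3 |I1  (only one flow-in slot at J1)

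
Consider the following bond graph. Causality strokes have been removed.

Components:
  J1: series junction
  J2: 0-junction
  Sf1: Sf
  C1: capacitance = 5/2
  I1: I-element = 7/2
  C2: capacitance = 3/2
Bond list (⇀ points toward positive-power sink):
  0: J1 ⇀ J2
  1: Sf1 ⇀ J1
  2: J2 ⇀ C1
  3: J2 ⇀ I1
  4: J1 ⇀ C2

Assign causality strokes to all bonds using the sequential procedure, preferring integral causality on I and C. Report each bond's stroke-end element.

b1 stroke at Sf1  (Sf1 fixes flow; stroke at Sf1)
b0 stroke at J1  (J1: bond 1 brought flow, rest push out)
b4 stroke at J1  (J1 flow already set via bond 1)
b2 stroke at J2  (C1 integral (e out))
b3 stroke at I1  (J2: bond 2 brought effort, rest push out)

bond 0 stroke→J1
bond 1 stroke→Sf1
bond 2 stroke→J2
bond 3 stroke→I1
bond 4 stroke→J1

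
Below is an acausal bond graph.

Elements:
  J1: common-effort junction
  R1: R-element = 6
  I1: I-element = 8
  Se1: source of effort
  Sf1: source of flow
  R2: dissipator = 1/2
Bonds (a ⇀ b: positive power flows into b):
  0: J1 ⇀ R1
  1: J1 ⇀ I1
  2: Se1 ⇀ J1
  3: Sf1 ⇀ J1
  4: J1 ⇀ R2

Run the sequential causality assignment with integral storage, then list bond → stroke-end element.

bond 2 |J1  (source Se1 imposes e)
bond 3 |Sf1  (Sf1: flow source, stroke at near end)
bond 0 |R1  (J1 effort already set via bond 2)
bond 1 |I1  (0-jn J1 has e-setter on 2)
bond 4 |R2  (J1 effort already set via bond 2)

bond 0 stroke→R1
bond 1 stroke→I1
bond 2 stroke→J1
bond 3 stroke→Sf1
bond 4 stroke→R2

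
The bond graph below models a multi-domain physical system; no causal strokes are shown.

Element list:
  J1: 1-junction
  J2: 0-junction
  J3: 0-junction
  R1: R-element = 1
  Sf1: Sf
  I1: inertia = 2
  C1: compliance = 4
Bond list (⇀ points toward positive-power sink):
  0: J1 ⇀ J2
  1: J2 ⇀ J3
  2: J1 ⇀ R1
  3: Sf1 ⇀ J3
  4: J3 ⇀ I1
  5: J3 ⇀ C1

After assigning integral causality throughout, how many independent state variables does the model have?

2  (C1, I1 all integral)

β3 stroke→Sf1  (Sf1 (Sf) sets flow on bond)
β4 stroke→I1  (prefer integral on I1)
β5 stroke→J3  (C1: C, integral causality)
β1 stroke→J2  (common-e at J3 fixed by 5)
β0 stroke→J1  (0-jn J2 has e-setter on 1)
β2 stroke→R1  (only one flow-in slot at J1)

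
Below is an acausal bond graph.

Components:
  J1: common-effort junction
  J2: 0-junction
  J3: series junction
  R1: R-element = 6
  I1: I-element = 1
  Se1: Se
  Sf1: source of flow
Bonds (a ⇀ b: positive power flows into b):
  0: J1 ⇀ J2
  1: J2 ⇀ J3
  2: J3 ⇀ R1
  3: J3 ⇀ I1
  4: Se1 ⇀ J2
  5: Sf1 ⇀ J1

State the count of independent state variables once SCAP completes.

1  (I1 all integral)

b4 →J2  (Se1: effort source, stroke at far end)
b5 →Sf1  (Sf1 (Sf) sets flow on bond)
b0 →J1  (only one effort-in slot at J1)
b1 →J3  (J2 effort already set via bond 4)
b3 →I1  (I1 integral (f out))
b2 →J3  (common-f at J3 fixed by 3)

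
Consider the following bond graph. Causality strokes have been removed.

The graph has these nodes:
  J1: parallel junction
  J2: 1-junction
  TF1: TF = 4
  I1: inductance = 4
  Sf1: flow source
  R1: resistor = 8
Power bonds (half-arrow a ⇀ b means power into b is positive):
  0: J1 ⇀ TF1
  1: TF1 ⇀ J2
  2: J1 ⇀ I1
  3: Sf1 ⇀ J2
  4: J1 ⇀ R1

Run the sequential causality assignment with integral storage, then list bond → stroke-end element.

β3 |Sf1  (Sf1 fixes flow; stroke at Sf1)
β1 |J2  (1-jn J2 has f-setter on 3)
β0 |TF1  (TF1: transformer flips bond 1)
β2 |I1  (I1 outputs flow p/I1)
β4 |J1  (J1 needs exactly one e-in)

bond 0 stroke at TF1
bond 1 stroke at J2
bond 2 stroke at I1
bond 3 stroke at Sf1
bond 4 stroke at J1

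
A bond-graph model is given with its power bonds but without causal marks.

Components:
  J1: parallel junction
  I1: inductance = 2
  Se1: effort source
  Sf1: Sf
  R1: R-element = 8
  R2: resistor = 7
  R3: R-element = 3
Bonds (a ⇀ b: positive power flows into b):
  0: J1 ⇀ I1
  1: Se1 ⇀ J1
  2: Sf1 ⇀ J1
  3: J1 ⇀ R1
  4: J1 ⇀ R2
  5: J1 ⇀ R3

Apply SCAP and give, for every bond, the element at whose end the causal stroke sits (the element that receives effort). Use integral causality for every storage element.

bond 0 |I1
bond 1 |J1
bond 2 |Sf1
bond 3 |R1
bond 4 |R2
bond 5 |R3

b1 stroke at J1  (Se1 fixes effort; stroke away)
b2 stroke at Sf1  (Sf1 fixes flow; stroke at Sf1)
b0 stroke at I1  (J1: bond 1 brought effort, rest push out)
b3 stroke at R1  (J1: bond 1 brought effort, rest push out)
b4 stroke at R2  (common-e at J1 fixed by 1)
b5 stroke at R3  (common-e at J1 fixed by 1)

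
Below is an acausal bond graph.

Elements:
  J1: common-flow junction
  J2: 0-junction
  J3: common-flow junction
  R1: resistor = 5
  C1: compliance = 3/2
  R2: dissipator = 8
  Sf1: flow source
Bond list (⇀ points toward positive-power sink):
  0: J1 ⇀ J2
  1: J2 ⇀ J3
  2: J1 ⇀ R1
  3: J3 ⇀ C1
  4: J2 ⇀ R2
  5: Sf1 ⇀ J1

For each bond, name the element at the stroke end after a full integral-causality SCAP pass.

#0 →J1
#1 →J2
#2 →J1
#3 →J3
#4 →R2
#5 →Sf1

bond 5 |Sf1  (source Sf1 imposes f)
bond 0 |J1  (J1: bond 5 brought flow, rest push out)
bond 2 |J1  (J1: bond 5 brought flow, rest push out)
bond 3 |J3  (C1 integral (e out))
bond 1 |J2  (only one flow-in slot at J3)
bond 4 |R2  (J2 effort already set via bond 1)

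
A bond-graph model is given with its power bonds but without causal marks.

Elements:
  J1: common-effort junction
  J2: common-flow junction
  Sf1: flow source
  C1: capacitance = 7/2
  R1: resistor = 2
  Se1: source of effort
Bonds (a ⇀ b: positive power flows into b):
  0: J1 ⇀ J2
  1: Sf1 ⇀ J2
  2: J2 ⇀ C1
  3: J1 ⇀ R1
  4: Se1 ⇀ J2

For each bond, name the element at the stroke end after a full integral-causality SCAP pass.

bond 0 stroke→J2
bond 1 stroke→Sf1
bond 2 stroke→J2
bond 3 stroke→J1
bond 4 stroke→J2

#1 stroke→Sf1  (Sf1 fixes flow; stroke at Sf1)
#4 stroke→J2  (source Se1 imposes e)
#0 stroke→J2  (J2 flow already set via bond 1)
#2 stroke→J2  (J2 flow already set via bond 1)
#3 stroke→J1  (only one effort-in slot at J1)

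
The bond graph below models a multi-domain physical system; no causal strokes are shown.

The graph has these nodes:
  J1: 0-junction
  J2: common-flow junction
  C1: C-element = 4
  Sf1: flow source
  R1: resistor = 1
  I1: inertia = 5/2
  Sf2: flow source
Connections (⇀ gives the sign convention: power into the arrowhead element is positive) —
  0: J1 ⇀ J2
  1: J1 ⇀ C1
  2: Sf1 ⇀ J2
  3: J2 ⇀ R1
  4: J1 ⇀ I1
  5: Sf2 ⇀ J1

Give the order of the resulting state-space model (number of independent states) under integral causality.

β2 →Sf1  (Sf1 fixes flow; stroke at Sf1)
β5 →Sf2  (Sf2 (Sf) sets flow on bond)
β0 →J2  (1-jn J2 has f-setter on 2)
β3 →J2  (J2 flow already set via bond 2)
β1 →J1  (C1 integral (e out))
β4 →I1  (common-e at J1 fixed by 1)

2  (C1, I1 all integral)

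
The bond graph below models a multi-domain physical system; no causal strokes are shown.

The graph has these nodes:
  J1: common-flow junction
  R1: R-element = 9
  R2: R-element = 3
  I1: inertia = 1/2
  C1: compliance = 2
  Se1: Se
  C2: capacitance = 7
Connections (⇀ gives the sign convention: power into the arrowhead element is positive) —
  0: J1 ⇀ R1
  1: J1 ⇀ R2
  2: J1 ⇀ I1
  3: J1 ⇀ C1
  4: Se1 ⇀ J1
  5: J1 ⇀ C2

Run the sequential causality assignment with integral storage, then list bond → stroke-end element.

bond 4 →J1  (Se1 (Se) sets effort on bond)
bond 2 →I1  (I1: I, integral causality)
bond 0 →J1  (common-f at J1 fixed by 2)
bond 1 →J1  (J1: bond 2 brought flow, rest push out)
bond 3 →J1  (J1: bond 2 brought flow, rest push out)
bond 5 →J1  (1-jn J1 has f-setter on 2)

bond 0 stroke at J1
bond 1 stroke at J1
bond 2 stroke at I1
bond 3 stroke at J1
bond 4 stroke at J1
bond 5 stroke at J1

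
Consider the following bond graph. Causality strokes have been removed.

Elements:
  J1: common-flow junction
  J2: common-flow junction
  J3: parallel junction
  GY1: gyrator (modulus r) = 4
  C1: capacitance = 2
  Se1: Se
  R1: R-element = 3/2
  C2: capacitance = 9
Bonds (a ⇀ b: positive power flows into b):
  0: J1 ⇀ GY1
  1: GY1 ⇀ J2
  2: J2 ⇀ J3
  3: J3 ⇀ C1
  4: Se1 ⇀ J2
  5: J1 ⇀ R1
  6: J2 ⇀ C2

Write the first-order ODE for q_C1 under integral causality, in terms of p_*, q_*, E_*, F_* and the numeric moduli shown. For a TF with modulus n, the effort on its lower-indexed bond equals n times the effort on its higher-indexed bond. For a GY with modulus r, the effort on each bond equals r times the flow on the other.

#4 stroke at J2  (Se1 (Se) sets effort on bond)
#3 stroke at J3  (C1 integral (e out))
#2 stroke at J2  (J3: bond 3 brought effort, rest push out)
#6 stroke at J2  (prefer integral on C2)
#1 stroke at GY1  (only one flow-in slot at J2)
#0 stroke at GY1  (through GY1, causality inverts; strokes same side of GY1)
#5 stroke at J1  (J1: bond 0 brought flow, rest push out)

dq_C1/dt = 3*E_Se1/32 - 3*q_C1/64 - q_C2/96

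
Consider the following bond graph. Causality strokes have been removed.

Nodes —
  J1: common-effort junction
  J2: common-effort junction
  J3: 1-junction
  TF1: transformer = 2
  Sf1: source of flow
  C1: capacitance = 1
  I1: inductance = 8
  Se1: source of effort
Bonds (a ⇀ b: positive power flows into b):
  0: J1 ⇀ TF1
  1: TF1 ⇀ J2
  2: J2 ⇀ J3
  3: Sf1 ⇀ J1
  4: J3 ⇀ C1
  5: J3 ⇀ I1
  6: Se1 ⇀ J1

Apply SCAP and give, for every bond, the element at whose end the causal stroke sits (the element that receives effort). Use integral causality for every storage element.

bond 3 |Sf1  (source Sf1 imposes f)
bond 6 |J1  (Se1 (Se) sets effort on bond)
bond 0 |TF1  (J1: bond 6 brought effort, rest push out)
bond 1 |J2  (TF1 one-in-one-out from 0)
bond 2 |J3  (J2 effort already set via bond 1)
bond 4 |J3  (C1: C, integral causality)
bond 5 |I1  (closing 1-jn rule on J3)

b0 stroke at TF1
b1 stroke at J2
b2 stroke at J3
b3 stroke at Sf1
b4 stroke at J3
b5 stroke at I1
b6 stroke at J1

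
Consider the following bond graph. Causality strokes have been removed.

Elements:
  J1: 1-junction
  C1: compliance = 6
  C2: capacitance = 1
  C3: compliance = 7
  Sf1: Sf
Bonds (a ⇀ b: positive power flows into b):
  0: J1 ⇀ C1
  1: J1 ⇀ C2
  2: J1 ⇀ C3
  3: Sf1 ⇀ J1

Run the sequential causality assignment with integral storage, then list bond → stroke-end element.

b3 →Sf1  (source Sf1 imposes f)
b0 →J1  (J1: bond 3 brought flow, rest push out)
b1 →J1  (1-jn J1 has f-setter on 3)
b2 →J1  (J1: bond 3 brought flow, rest push out)

b0 stroke at J1
b1 stroke at J1
b2 stroke at J1
b3 stroke at Sf1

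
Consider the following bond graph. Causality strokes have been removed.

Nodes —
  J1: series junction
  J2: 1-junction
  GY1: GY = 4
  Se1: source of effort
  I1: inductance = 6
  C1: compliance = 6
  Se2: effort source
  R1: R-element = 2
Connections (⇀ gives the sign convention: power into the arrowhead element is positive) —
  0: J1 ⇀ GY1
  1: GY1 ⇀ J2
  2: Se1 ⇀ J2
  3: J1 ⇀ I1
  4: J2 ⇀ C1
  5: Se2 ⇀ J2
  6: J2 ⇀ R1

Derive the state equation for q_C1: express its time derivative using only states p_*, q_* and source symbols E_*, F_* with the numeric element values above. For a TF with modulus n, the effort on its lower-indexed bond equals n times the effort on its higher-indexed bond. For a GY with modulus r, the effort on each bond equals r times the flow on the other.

bond 2 |J2  (Se1 fixes effort; stroke away)
bond 5 |J2  (Se2: effort source, stroke at far end)
bond 3 |I1  (I1 integral (f out))
bond 0 |J1  (J1: bond 3 brought flow, rest push out)
bond 1 |J2  (GY1: gyrator matches bond 0)
bond 4 |J2  (C1 integral (e out))
bond 6 |R1  (J2 needs exactly one f-in)

dq_C1/dt = E_Se1/2 + E_Se2/2 + p_I1/3 - q_C1/12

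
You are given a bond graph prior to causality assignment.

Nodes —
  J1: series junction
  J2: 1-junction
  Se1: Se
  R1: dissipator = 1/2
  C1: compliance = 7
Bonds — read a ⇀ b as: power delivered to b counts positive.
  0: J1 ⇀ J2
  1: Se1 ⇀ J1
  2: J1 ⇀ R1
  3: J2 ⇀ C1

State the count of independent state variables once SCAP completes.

1  (C1 all integral)

β1 stroke at J1  (source Se1 imposes e)
β3 stroke at J2  (C1 integral (e out))
β0 stroke at J1  (only one flow-in slot at J2)
β2 stroke at R1  (J1: last free bond brings flow in)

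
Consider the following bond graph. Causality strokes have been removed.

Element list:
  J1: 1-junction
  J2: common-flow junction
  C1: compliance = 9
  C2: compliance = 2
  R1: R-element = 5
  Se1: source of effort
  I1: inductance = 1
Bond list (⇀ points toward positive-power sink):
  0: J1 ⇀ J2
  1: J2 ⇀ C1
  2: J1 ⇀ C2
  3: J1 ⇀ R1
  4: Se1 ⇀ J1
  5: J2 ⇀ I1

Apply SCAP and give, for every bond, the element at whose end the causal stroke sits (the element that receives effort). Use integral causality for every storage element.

bond 4 stroke at J1  (Se1 (Se) sets effort on bond)
bond 1 stroke at J2  (C1: C, integral causality)
bond 2 stroke at J1  (C2 outputs effort q/C2)
bond 5 stroke at I1  (I1 integral (f out))
bond 0 stroke at J2  (common-f at J2 fixed by 5)
bond 3 stroke at J1  (1-jn J1 has f-setter on 0)

b0 stroke at J2
b1 stroke at J2
b2 stroke at J1
b3 stroke at J1
b4 stroke at J1
b5 stroke at I1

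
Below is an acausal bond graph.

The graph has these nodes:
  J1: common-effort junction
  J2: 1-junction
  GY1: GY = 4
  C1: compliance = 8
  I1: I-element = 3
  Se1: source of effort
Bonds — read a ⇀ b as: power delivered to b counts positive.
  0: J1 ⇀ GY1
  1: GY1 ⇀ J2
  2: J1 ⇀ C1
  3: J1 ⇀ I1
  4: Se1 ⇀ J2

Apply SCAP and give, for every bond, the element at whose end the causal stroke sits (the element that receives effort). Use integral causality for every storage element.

β0 stroke→GY1
β1 stroke→GY1
β2 stroke→J1
β3 stroke→I1
β4 stroke→J2

β4 →J2  (Se1 fixes effort; stroke away)
β1 →GY1  (closing 1-jn rule on J2)
β0 →GY1  (through GY1, causality inverts; strokes same side of GY1)
β2 →J1  (C1 integral (e out))
β3 →I1  (J1 effort already set via bond 2)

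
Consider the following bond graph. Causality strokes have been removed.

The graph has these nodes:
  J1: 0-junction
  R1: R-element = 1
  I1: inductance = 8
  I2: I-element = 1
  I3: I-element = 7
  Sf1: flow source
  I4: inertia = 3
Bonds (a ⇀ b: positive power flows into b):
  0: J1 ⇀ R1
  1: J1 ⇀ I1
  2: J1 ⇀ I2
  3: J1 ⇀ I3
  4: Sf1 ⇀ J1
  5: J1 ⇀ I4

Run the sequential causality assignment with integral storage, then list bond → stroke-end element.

b0 |J1
b1 |I1
b2 |I2
b3 |I3
b4 |Sf1
b5 |I4

bond 4 |Sf1  (Sf1 (Sf) sets flow on bond)
bond 1 |I1  (I1 outputs flow p/I1)
bond 2 |I2  (I2 outputs flow p/I2)
bond 3 |I3  (I3: I, integral causality)
bond 5 |I4  (I4 integral (f out))
bond 0 |J1  (only one effort-in slot at J1)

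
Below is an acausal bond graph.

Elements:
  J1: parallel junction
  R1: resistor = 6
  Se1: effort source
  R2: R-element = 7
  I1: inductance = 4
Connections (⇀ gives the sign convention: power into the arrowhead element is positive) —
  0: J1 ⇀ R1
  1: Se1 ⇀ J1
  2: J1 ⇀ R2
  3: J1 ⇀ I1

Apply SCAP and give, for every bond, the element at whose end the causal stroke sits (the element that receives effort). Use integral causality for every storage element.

#1 stroke→J1  (source Se1 imposes e)
#0 stroke→R1  (0-jn J1 has e-setter on 1)
#2 stroke→R2  (0-jn J1 has e-setter on 1)
#3 stroke→I1  (J1: bond 1 brought effort, rest push out)

bond 0 stroke at R1
bond 1 stroke at J1
bond 2 stroke at R2
bond 3 stroke at I1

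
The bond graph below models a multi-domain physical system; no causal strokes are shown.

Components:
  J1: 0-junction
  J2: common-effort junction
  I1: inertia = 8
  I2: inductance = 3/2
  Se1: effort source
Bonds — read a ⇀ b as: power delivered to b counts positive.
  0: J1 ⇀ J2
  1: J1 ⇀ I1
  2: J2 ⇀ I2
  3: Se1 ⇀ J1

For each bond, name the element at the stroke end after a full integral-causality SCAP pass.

bond 0 stroke→J2
bond 1 stroke→I1
bond 2 stroke→I2
bond 3 stroke→J1

bond 3 →J1  (Se1 fixes effort; stroke away)
bond 0 →J2  (0-jn J1 has e-setter on 3)
bond 1 →I1  (J1 effort already set via bond 3)
bond 2 →I2  (0-jn J2 has e-setter on 0)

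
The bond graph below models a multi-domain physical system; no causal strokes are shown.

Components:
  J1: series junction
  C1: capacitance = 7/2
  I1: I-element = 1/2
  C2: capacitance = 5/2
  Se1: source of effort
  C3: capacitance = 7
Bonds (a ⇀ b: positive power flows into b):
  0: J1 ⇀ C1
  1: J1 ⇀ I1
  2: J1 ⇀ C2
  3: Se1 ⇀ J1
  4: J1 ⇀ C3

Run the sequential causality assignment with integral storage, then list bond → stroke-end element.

β0 →J1
β1 →I1
β2 →J1
β3 →J1
β4 →J1

#3 stroke→J1  (Se1: effort source, stroke at far end)
#0 stroke→J1  (C1 integral (e out))
#1 stroke→I1  (prefer integral on I1)
#2 stroke→J1  (J1 flow already set via bond 1)
#4 stroke→J1  (common-f at J1 fixed by 1)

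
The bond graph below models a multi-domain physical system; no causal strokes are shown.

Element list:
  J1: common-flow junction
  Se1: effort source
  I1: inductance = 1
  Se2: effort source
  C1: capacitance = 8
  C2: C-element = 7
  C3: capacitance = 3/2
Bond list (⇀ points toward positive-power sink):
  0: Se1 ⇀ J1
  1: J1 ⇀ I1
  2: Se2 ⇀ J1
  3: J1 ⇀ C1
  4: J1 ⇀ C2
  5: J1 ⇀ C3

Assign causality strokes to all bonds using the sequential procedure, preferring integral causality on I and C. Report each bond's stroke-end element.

β0 →J1  (Se1 (Se) sets effort on bond)
β2 →J1  (Se2 (Se) sets effort on bond)
β1 →I1  (I1: I, integral causality)
β3 →J1  (common-f at J1 fixed by 1)
β4 →J1  (1-jn J1 has f-setter on 1)
β5 →J1  (1-jn J1 has f-setter on 1)

bond 0 stroke→J1
bond 1 stroke→I1
bond 2 stroke→J1
bond 3 stroke→J1
bond 4 stroke→J1
bond 5 stroke→J1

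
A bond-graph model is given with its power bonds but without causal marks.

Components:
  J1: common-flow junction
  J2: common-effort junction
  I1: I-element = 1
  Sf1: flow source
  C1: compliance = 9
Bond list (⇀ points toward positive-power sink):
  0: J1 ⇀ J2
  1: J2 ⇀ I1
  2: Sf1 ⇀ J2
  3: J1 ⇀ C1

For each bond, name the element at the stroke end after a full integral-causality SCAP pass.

β2 stroke→Sf1  (Sf1 fixes flow; stroke at Sf1)
β1 stroke→I1  (prefer integral on I1)
β0 stroke→J2  (only one effort-in slot at J2)
β3 stroke→J1  (J1: bond 0 brought flow, rest push out)

β0 |J2
β1 |I1
β2 |Sf1
β3 |J1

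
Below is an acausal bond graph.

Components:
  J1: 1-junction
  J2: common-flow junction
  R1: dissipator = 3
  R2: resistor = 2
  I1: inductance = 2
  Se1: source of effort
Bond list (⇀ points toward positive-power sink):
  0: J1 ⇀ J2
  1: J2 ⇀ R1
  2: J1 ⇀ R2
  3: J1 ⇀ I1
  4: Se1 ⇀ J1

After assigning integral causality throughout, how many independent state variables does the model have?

#4 →J1  (Se1: effort source, stroke at far end)
#3 →I1  (I1 outputs flow p/I1)
#0 →J1  (J1 flow already set via bond 3)
#2 →J1  (1-jn J1 has f-setter on 3)
#1 →J2  (J2 flow already set via bond 0)

1  (I1 all integral)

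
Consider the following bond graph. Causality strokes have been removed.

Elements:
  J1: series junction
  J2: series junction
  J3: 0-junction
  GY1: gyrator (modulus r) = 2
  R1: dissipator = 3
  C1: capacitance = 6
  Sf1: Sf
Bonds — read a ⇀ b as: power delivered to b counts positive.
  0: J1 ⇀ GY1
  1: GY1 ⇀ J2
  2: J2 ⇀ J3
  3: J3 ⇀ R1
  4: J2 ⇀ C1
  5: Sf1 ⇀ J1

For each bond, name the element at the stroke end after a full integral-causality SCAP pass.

β0 →J1
β1 →J2
β2 →J3
β3 →R1
β4 →J2
β5 →Sf1

bond 5 →Sf1  (Sf1 (Sf) sets flow on bond)
bond 0 →J1  (1-jn J1 has f-setter on 5)
bond 1 →J2  (through GY1, causality inverts; strokes same side of GY1)
bond 4 →J2  (C1 integral (e out))
bond 2 →J3  (closing 1-jn rule on J2)
bond 3 →R1  (J3 effort already set via bond 2)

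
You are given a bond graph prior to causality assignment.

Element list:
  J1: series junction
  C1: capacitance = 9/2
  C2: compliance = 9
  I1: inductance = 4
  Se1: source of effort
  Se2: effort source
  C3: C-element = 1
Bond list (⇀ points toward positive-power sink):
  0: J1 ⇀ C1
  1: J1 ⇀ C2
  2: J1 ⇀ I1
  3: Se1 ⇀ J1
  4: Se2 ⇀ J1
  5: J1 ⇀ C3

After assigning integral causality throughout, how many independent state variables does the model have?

β3 stroke at J1  (source Se1 imposes e)
β4 stroke at J1  (source Se2 imposes e)
β0 stroke at J1  (C1 integral (e out))
β1 stroke at J1  (C2 outputs effort q/C2)
β2 stroke at I1  (prefer integral on I1)
β5 stroke at J1  (common-f at J1 fixed by 2)

4  (C1, C2, C3, I1 all integral)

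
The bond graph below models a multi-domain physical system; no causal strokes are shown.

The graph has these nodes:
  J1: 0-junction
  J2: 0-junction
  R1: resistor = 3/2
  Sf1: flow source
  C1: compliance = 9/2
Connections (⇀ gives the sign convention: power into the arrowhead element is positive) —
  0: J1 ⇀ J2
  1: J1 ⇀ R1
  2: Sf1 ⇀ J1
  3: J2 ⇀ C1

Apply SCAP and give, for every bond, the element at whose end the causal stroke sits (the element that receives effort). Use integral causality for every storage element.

#0 →J1
#1 →R1
#2 →Sf1
#3 →J2

b2 stroke→Sf1  (source Sf1 imposes f)
b3 stroke→J2  (C1: C, integral causality)
b0 stroke→J1  (J2 effort already set via bond 3)
b1 stroke→R1  (common-e at J1 fixed by 0)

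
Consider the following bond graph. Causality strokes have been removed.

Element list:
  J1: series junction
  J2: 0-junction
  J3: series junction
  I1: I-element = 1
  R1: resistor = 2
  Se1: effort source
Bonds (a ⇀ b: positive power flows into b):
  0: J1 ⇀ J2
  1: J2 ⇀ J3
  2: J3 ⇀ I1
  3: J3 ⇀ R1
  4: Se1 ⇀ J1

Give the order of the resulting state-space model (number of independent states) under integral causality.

β4 stroke at J1  (Se1 (Se) sets effort on bond)
β0 stroke at J2  (only one flow-in slot at J1)
β1 stroke at J3  (J2: bond 0 brought effort, rest push out)
β2 stroke at I1  (prefer integral on I1)
β3 stroke at J3  (J3 flow already set via bond 2)

1  (I1 all integral)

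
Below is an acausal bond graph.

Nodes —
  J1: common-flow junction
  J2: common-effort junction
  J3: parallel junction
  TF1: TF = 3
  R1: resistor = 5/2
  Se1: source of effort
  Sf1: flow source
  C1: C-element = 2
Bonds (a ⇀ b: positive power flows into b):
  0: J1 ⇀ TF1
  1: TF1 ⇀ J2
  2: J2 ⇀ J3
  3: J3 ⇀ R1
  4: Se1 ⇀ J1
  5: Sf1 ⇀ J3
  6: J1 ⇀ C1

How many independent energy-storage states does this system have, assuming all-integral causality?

1  (C1 all integral)

#4 |J1  (Se1: effort source, stroke at far end)
#5 |Sf1  (Sf1: flow source, stroke at near end)
#6 |J1  (prefer integral on C1)
#0 |TF1  (closing 1-jn rule on J1)
#1 |J2  (through TF1, causality passes straight; one stroke at TF1)
#2 |J3  (0-jn J2 has e-setter on 1)
#3 |R1  (0-jn J3 has e-setter on 2)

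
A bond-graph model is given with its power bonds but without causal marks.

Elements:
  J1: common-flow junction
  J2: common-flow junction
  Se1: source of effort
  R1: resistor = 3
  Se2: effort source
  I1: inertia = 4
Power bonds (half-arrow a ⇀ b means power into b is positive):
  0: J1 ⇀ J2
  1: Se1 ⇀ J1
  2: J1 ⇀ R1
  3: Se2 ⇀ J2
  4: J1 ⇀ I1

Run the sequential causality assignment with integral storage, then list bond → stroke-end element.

β0 →J1
β1 →J1
β2 →J1
β3 →J2
β4 →I1

#1 stroke→J1  (Se1 (Se) sets effort on bond)
#3 stroke→J2  (Se2 fixes effort; stroke away)
#0 stroke→J1  (closing 1-jn rule on J2)
#4 stroke→I1  (I1: I, integral causality)
#2 stroke→J1  (J1 flow already set via bond 4)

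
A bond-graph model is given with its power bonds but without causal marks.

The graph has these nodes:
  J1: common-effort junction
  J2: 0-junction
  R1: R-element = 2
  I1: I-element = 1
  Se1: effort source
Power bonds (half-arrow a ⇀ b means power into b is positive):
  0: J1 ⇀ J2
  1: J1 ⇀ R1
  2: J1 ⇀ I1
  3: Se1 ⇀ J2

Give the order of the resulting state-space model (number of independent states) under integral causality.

1  (I1 all integral)

β3 stroke at J2  (Se1 fixes effort; stroke away)
β0 stroke at J1  (J2 effort already set via bond 3)
β1 stroke at R1  (J1: bond 0 brought effort, rest push out)
β2 stroke at I1  (J1 effort already set via bond 0)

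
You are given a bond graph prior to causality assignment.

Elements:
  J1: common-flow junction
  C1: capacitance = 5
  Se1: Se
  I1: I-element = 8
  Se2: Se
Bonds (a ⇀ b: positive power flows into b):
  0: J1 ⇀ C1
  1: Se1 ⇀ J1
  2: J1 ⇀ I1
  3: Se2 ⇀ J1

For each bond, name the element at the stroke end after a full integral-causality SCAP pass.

b0 stroke at J1
b1 stroke at J1
b2 stroke at I1
b3 stroke at J1

β1 stroke→J1  (source Se1 imposes e)
β3 stroke→J1  (Se2 (Se) sets effort on bond)
β0 stroke→J1  (C1 outputs effort q/C1)
β2 stroke→I1  (only one flow-in slot at J1)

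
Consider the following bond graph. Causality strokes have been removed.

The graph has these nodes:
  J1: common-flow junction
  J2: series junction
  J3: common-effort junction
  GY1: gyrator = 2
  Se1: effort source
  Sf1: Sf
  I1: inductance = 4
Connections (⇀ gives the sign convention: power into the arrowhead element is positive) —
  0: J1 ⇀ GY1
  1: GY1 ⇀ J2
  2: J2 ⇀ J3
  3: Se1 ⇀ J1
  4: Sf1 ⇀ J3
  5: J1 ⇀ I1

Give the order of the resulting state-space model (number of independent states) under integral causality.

1  (I1 all integral)

#3 stroke→J1  (Se1: effort source, stroke at far end)
#4 stroke→Sf1  (Sf1 (Sf) sets flow on bond)
#2 stroke→J3  (J3 needs exactly one e-in)
#1 stroke→J2  (1-jn J2 has f-setter on 2)
#0 stroke→J1  (through GY1, causality inverts; strokes same side of GY1)
#5 stroke→I1  (J1 needs exactly one f-in)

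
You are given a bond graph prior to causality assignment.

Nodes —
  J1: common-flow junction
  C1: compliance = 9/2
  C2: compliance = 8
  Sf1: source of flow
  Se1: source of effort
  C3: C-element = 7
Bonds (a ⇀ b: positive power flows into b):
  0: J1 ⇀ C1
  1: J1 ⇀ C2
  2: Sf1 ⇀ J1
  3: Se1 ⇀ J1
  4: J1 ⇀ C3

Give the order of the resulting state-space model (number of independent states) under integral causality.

bond 2 stroke→Sf1  (Sf1: flow source, stroke at near end)
bond 3 stroke→J1  (Se1 (Se) sets effort on bond)
bond 0 stroke→J1  (1-jn J1 has f-setter on 2)
bond 1 stroke→J1  (1-jn J1 has f-setter on 2)
bond 4 stroke→J1  (common-f at J1 fixed by 2)

3  (C1, C2, C3 all integral)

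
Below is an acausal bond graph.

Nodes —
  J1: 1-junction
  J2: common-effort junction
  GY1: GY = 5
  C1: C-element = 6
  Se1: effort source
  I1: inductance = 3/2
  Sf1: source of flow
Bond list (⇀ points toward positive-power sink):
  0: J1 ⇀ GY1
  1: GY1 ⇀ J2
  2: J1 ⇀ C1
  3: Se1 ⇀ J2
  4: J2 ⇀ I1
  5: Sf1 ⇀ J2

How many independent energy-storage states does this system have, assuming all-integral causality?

bond 3 stroke→J2  (Se1 (Se) sets effort on bond)
bond 5 stroke→Sf1  (source Sf1 imposes f)
bond 1 stroke→GY1  (J2: bond 3 brought effort, rest push out)
bond 4 stroke→I1  (common-e at J2 fixed by 3)
bond 0 stroke→GY1  (GY GY1: same side as bond 1)
bond 2 stroke→J1  (1-jn J1 has f-setter on 0)

2  (C1, I1 all integral)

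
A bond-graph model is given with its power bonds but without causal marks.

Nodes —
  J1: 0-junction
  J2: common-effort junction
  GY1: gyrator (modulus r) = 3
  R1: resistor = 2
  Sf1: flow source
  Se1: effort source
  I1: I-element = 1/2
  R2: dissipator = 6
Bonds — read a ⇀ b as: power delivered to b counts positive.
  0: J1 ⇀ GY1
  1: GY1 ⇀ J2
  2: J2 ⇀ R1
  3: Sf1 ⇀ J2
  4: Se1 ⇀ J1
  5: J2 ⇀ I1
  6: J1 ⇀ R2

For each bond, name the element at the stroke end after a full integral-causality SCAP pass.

bond 3 stroke→Sf1  (Sf1 (Sf) sets flow on bond)
bond 4 stroke→J1  (Se1 fixes effort; stroke away)
bond 0 stroke→GY1  (J1 effort already set via bond 4)
bond 6 stroke→R2  (J1 effort already set via bond 4)
bond 1 stroke→GY1  (GY1 both-in/both-out from 0)
bond 5 stroke→I1  (I1 outputs flow p/I1)
bond 2 stroke→J2  (closing 0-jn rule on J2)

b0 stroke→GY1
b1 stroke→GY1
b2 stroke→J2
b3 stroke→Sf1
b4 stroke→J1
b5 stroke→I1
b6 stroke→R2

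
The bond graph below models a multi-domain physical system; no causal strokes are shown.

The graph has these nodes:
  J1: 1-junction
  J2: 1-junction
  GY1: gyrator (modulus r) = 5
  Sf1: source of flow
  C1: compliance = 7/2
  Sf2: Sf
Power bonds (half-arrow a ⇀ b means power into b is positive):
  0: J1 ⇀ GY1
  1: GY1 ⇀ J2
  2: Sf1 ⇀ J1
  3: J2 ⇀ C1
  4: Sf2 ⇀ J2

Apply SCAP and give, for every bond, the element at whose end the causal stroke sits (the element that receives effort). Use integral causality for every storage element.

#0 stroke at J1
#1 stroke at J2
#2 stroke at Sf1
#3 stroke at J2
#4 stroke at Sf2

b2 stroke→Sf1  (Sf1 (Sf) sets flow on bond)
b4 stroke→Sf2  (Sf2 fixes flow; stroke at Sf2)
b0 stroke→J1  (J1 flow already set via bond 2)
b1 stroke→J2  (common-f at J2 fixed by 4)
b3 stroke→J2  (J2: bond 4 brought flow, rest push out)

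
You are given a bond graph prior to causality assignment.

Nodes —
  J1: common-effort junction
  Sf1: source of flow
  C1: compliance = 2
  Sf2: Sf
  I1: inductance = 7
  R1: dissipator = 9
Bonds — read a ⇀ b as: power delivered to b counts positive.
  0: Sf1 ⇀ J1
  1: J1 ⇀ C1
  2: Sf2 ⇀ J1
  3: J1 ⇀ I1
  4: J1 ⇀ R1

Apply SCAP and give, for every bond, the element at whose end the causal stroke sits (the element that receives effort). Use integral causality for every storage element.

b0 →Sf1
b1 →J1
b2 →Sf2
b3 →I1
b4 →R1

β0 |Sf1  (Sf1 (Sf) sets flow on bond)
β2 |Sf2  (Sf2 (Sf) sets flow on bond)
β1 |J1  (C1 outputs effort q/C1)
β3 |I1  (0-jn J1 has e-setter on 1)
β4 |R1  (common-e at J1 fixed by 1)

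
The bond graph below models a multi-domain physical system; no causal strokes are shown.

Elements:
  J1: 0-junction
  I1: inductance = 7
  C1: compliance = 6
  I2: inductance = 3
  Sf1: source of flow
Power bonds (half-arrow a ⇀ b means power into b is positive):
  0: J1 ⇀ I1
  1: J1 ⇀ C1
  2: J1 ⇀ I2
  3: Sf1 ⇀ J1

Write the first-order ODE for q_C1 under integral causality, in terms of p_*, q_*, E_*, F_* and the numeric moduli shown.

dq_C1/dt = F_Sf1 - p_I1/7 - p_I2/3

bond 3 |Sf1  (Sf1: flow source, stroke at near end)
bond 0 |I1  (I1 integral (f out))
bond 1 |J1  (C1 integral (e out))
bond 2 |I2  (common-e at J1 fixed by 1)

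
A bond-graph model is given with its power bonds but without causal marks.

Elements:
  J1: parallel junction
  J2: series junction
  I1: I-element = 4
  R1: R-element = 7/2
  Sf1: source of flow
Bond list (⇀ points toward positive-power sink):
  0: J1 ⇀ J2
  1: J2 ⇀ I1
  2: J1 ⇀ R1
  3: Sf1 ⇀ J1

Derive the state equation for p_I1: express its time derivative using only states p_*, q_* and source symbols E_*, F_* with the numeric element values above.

β3 stroke→Sf1  (source Sf1 imposes f)
β1 stroke→I1  (prefer integral on I1)
β0 stroke→J2  (J2 flow already set via bond 1)
β2 stroke→J1  (closing 0-jn rule on J1)

dp_I1/dt = 7*F_Sf1/2 - 7*p_I1/8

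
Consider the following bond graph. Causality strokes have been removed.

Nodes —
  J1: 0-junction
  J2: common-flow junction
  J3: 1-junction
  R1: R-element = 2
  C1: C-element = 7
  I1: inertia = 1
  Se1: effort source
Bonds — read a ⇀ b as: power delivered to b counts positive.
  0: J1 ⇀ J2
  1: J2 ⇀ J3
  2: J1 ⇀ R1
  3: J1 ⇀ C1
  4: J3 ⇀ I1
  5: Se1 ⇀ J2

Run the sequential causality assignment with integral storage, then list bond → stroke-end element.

#5 stroke→J2  (Se1: effort source, stroke at far end)
#3 stroke→J1  (C1 integral (e out))
#0 stroke→J2  (0-jn J1 has e-setter on 3)
#2 stroke→R1  (common-e at J1 fixed by 3)
#1 stroke→J3  (J2 needs exactly one f-in)
#4 stroke→I1  (only one flow-in slot at J3)

b0 stroke at J2
b1 stroke at J3
b2 stroke at R1
b3 stroke at J1
b4 stroke at I1
b5 stroke at J2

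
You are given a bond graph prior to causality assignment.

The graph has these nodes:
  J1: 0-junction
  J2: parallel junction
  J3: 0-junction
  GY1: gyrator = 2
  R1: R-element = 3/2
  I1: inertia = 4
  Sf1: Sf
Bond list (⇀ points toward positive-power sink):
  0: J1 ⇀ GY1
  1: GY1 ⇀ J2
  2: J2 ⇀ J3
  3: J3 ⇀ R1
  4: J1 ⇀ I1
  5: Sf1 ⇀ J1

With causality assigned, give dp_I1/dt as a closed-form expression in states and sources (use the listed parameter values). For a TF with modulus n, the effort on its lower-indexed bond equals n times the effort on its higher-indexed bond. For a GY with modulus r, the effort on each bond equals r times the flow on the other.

β5 |Sf1  (Sf1 fixes flow; stroke at Sf1)
β4 |I1  (I1 outputs flow p/I1)
β0 |J1  (only one effort-in slot at J1)
β1 |J2  (through GY1, causality inverts; strokes same side of GY1)
β2 |J3  (J2 effort already set via bond 1)
β3 |R1  (common-e at J3 fixed by 2)

dp_I1/dt = 8*F_Sf1/3 - 2*p_I1/3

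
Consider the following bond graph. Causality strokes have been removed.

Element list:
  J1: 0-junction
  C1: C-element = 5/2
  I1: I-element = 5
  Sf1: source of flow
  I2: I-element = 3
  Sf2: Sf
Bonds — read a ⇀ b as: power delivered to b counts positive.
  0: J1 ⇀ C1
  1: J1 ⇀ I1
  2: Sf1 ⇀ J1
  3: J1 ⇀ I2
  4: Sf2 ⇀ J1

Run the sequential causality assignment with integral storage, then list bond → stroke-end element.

bond 0 stroke→J1
bond 1 stroke→I1
bond 2 stroke→Sf1
bond 3 stroke→I2
bond 4 stroke→Sf2

bond 2 →Sf1  (source Sf1 imposes f)
bond 4 →Sf2  (Sf2: flow source, stroke at near end)
bond 0 →J1  (C1: C, integral causality)
bond 1 →I1  (common-e at J1 fixed by 0)
bond 3 →I2  (J1: bond 0 brought effort, rest push out)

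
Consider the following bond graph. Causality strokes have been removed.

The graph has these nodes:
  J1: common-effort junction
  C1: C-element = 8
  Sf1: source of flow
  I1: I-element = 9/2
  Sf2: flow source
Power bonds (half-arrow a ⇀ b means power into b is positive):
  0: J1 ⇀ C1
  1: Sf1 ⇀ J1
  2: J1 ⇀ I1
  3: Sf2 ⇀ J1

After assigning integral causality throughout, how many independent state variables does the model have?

2  (C1, I1 all integral)

bond 1 stroke at Sf1  (Sf1: flow source, stroke at near end)
bond 3 stroke at Sf2  (Sf2 fixes flow; stroke at Sf2)
bond 0 stroke at J1  (C1 outputs effort q/C1)
bond 2 stroke at I1  (J1 effort already set via bond 0)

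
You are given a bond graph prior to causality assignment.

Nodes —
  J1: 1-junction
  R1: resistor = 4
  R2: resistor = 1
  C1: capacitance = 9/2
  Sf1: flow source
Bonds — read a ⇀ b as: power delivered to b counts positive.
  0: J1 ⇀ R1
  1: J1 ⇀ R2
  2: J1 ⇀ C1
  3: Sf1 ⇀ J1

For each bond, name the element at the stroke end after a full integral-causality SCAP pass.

β3 stroke at Sf1  (Sf1 (Sf) sets flow on bond)
β0 stroke at J1  (J1 flow already set via bond 3)
β1 stroke at J1  (J1 flow already set via bond 3)
β2 stroke at J1  (common-f at J1 fixed by 3)

b0 stroke→J1
b1 stroke→J1
b2 stroke→J1
b3 stroke→Sf1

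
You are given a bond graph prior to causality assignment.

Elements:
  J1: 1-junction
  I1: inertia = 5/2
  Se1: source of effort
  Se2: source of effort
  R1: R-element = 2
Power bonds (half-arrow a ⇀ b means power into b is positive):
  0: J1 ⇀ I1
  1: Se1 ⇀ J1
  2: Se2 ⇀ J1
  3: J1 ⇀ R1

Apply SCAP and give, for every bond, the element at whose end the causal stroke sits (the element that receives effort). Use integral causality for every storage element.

β1 stroke at J1  (Se1 fixes effort; stroke away)
β2 stroke at J1  (Se2 fixes effort; stroke away)
β0 stroke at I1  (I1: I, integral causality)
β3 stroke at J1  (1-jn J1 has f-setter on 0)

#0 stroke at I1
#1 stroke at J1
#2 stroke at J1
#3 stroke at J1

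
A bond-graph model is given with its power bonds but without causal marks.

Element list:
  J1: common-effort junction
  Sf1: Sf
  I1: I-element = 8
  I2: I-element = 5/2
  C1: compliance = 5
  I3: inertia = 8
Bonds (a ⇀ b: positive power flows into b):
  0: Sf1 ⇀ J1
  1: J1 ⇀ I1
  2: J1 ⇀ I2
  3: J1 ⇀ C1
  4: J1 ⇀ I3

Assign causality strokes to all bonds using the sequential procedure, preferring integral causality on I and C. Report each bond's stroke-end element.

β0 →Sf1
β1 →I1
β2 →I2
β3 →J1
β4 →I3

β0 stroke at Sf1  (Sf1 fixes flow; stroke at Sf1)
β1 stroke at I1  (I1 outputs flow p/I1)
β2 stroke at I2  (prefer integral on I2)
β3 stroke at J1  (C1: C, integral causality)
β4 stroke at I3  (common-e at J1 fixed by 3)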